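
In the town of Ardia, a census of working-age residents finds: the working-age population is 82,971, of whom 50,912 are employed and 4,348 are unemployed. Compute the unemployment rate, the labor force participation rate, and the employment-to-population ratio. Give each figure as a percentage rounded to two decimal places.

Unemployment rate ≈ 7.87%; labor force participation rate ≈ 66.60%; employment-population ratio ≈ 61.36%.

Labor force = employed + unemployed = 50,912 + 4,348 = 55,260.
Unemployment rate = 4,348 / 55,260 = 7.87%.
Labor force participation rate = 55,260 / 82,971 = 66.60%.
Employment-population ratio = 50,912 / 82,971 = 61.36%.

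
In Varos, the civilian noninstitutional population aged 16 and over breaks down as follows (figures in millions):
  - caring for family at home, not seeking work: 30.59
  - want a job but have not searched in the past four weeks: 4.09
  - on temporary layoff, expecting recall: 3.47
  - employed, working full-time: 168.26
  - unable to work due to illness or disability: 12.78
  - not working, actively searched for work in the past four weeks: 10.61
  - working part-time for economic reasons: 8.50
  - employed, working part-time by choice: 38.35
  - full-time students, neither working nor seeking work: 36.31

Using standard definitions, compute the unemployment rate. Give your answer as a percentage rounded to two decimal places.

Employed = 168.26 + 8.50 + 38.35 = 215.11 million (anyone who worked, including part-time for economic reasons, counts as employed).
Unemployed = 3.47 + 10.61 = 14.08 million (jobless and actively searching, or on temporary layoff).
Labor force = 215.11 + 14.08 = 229.19 million.
Unemployment rate = 14.08 / 229.19 = 6.14%.

Unemployment rate ≈ 6.14%.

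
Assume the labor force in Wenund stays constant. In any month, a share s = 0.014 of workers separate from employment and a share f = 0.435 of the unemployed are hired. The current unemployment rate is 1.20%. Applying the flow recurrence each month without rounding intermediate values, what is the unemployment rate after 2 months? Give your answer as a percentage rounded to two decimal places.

With a fixed labor force, u_{t+1} = u_t + s·(1−u_t) − f·u_t = u_t·(1−s−f) + s.
Here 1−s−f = 0.551 and s = 0.014.
u_1 = 0.012000 × 0.551 + 0.014 = 0.020612.
u_2 = 0.020612 × 0.551 + 0.014 = 0.025357.

Unemployment rate after two months ≈ 2.54%.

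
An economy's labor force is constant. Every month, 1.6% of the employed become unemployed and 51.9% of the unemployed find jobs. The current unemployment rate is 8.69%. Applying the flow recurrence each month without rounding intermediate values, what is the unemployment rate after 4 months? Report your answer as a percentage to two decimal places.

With a fixed labor force, u_{t+1} = u_t + s·(1−u_t) − f·u_t = u_t·(1−s−f) + s.
Here 1−s−f = 0.465 and s = 0.016.
u_1 = 0.086900 × 0.465 + 0.016 = 0.056409.
u_2 = 0.056409 × 0.465 + 0.016 = 0.042230.
u_3 = 0.042230 × 0.465 + 0.016 = 0.035637.
u_4 = 0.035637 × 0.465 + 0.016 = 0.032571.

Unemployment rate after four months ≈ 3.26%.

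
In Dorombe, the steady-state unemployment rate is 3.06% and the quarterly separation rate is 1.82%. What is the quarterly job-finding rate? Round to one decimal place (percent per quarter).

Job-finding rate ≈ 57.7% per quarter.

From u* = s/(s+f): f = s·(1−u)/u.
f = 1.82 × (1 − 0.0306) / 0.0306 = 1.7643 / 0.0306 ≈ 57.7% per quarter.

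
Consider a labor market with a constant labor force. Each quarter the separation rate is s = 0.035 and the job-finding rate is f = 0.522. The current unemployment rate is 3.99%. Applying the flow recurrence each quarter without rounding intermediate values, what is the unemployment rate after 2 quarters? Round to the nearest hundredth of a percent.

With a fixed labor force, u_{t+1} = u_t + s·(1−u_t) − f·u_t = u_t·(1−s−f) + s.
Here 1−s−f = 0.443 and s = 0.035.
u_1 = 0.039900 × 0.443 + 0.035 = 0.052676.
u_2 = 0.052676 × 0.443 + 0.035 = 0.058335.

Unemployment rate after two quarters ≈ 5.83%.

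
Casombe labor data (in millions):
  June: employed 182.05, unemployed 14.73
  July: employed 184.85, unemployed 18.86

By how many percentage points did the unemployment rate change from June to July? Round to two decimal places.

June: labor force = 182.05 + 14.73 = 196.78; u = 14.73/196.78 = 7.49%.
July: labor force = 184.85 + 18.86 = 203.71; u = 18.86/203.71 = 9.26%.
Change = 9.26% − 7.49% = +1.77 pp.

The unemployment rate changed by +1.77 percentage points.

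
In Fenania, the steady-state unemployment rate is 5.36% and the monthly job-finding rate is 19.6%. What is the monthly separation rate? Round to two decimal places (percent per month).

Separation rate ≈ 1.11% per month.

From u* = s/(s+f): s = u·f/(1−u).
s = 0.0536 × 19.6 / (1 − 0.0536) = 1.0506 / 0.9464 ≈ 1.11% per month.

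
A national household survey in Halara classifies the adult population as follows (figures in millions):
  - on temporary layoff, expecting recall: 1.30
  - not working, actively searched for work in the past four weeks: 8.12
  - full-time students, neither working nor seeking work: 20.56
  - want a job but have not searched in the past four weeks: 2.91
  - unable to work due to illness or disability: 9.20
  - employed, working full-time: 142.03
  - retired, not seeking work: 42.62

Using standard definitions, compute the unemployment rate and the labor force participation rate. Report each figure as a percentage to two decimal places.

Employed = 142.03 million.
Unemployed = 1.30 + 8.12 = 9.42 million (jobless and actively searching, or on temporary layoff).
Labor force = 142.03 + 9.42 = 151.45 million.
Not in labor force = 20.56 + 2.91 + 9.20 + 42.62 = 75.29 million (those not working and not actively searching are outside the labor force — including those who want a job but have given up searching).
Civilian working-age population = 151.45 + 75.29 = 226.74 million.
Unemployment rate = 9.42 / 151.45 = 6.22%.
Labor force participation rate = 151.45 / 226.74 = 66.79%.

Unemployment rate ≈ 6.22%; labor force participation rate ≈ 66.79%.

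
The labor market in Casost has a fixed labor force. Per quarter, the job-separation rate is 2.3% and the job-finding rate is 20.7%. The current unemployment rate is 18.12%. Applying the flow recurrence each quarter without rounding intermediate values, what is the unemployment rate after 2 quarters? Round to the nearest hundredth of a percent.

Unemployment rate after two quarters ≈ 14.81%.

With a fixed labor force, u_{t+1} = u_t + s·(1−u_t) − f·u_t = u_t·(1−s−f) + s.
Here 1−s−f = 0.770 and s = 0.023.
u_1 = 0.181200 × 0.770 + 0.023 = 0.162524.
u_2 = 0.162524 × 0.770 + 0.023 = 0.148143.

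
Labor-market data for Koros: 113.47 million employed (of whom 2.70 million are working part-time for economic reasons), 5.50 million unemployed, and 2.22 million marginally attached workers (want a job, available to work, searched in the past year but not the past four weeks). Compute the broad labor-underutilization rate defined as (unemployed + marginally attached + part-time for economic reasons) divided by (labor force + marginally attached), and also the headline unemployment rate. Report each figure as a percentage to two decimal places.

Labor force = 113.47 + 5.50 = 118.97 million.
Numerator = 5.50 + 2.22 + 2.70 = 10.42 million.
Denominator = 118.97 + 2.22 = 121.19 million.
Broad rate = 10.42 / 121.19 = 8.60%.
Headline unemployment rate = 5.50 / 118.97 = 4.62%.

Broad underutilization rate ≈ 8.60%; headline unemployment rate ≈ 4.62%.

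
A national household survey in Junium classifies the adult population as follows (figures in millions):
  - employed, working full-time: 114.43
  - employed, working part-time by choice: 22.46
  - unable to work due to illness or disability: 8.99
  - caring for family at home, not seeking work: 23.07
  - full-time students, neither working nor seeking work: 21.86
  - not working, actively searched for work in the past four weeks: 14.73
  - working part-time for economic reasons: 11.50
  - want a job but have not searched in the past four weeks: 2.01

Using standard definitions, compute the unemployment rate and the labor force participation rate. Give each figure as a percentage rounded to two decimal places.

Unemployment rate ≈ 9.03%; labor force participation rate ≈ 74.47%.

Employed = 114.43 + 22.46 + 11.50 = 148.39 million (anyone who worked, including part-time for economic reasons, counts as employed).
Unemployed = 14.73 million.
Labor force = 148.39 + 14.73 = 163.12 million.
Not in labor force = 8.99 + 23.07 + 21.86 + 2.01 = 55.93 million (those not working and not actively searching are outside the labor force — including those who want a job but have given up searching).
Civilian working-age population = 163.12 + 55.93 = 219.05 million.
Unemployment rate = 14.73 / 163.12 = 9.03%.
Labor force participation rate = 163.12 / 219.05 = 74.47%.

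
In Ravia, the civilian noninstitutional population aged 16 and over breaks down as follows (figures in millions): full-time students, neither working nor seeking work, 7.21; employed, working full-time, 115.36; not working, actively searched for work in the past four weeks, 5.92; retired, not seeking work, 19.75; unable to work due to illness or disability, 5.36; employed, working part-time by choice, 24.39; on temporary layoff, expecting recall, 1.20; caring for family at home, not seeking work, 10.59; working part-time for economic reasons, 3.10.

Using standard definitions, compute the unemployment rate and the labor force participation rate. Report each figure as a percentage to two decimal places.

Unemployment rate ≈ 4.75%; labor force participation rate ≈ 77.75%.

Employed = 115.36 + 24.39 + 3.10 = 142.85 million (anyone who worked, including part-time for economic reasons, counts as employed).
Unemployed = 5.92 + 1.20 = 7.12 million (jobless and actively searching, or on temporary layoff).
Labor force = 142.85 + 7.12 = 149.97 million.
Not in labor force = 7.21 + 19.75 + 5.36 + 10.59 = 42.91 million (those not working and not actively searching are outside the labor force).
Civilian working-age population = 149.97 + 42.91 = 192.88 million.
Unemployment rate = 7.12 / 149.97 = 4.75%.
Labor force participation rate = 149.97 / 192.88 = 77.75%.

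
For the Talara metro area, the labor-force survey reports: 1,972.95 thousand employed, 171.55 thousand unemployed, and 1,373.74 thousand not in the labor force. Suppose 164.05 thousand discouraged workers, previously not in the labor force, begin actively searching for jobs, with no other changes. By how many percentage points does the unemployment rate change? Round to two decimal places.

Initially, labor force = 1,972.95 + 171.55 = 2,144.50 thousand, so u = 171.55/2,144.50 = 8.00%.
After the change, unemployed and labor force both rise by 164.05 → E = 1,972.95, U = 335.60, labor force = 2,308.55 thousand.
New unemployment rate = 335.60 / 2,308.55 = 14.54%.
Change = 14.54% − 8.00% = +6.54 percentage points.

The unemployment rate changes by +6.54 percentage points.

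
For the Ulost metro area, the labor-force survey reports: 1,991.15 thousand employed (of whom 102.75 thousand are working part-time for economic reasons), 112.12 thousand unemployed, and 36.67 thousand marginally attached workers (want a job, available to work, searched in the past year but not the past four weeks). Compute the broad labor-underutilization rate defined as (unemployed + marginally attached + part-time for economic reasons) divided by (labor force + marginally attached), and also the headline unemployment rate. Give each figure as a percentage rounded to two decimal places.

Labor force = 1,991.15 + 112.12 = 2,103.27 thousand.
Numerator = 112.12 + 36.67 + 102.75 = 251.54 thousand.
Denominator = 2,103.27 + 36.67 = 2,139.94 thousand.
Broad rate = 251.54 / 2,139.94 = 11.75%.
Headline unemployment rate = 112.12 / 2,103.27 = 5.33%.

Broad underutilization rate ≈ 11.75%; headline unemployment rate ≈ 5.33%.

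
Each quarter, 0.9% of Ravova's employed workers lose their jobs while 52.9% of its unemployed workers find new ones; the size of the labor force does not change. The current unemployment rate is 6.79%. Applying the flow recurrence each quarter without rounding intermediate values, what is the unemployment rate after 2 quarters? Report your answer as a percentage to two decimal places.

With a fixed labor force, u_{t+1} = u_t + s·(1−u_t) − f·u_t = u_t·(1−s−f) + s.
Here 1−s−f = 0.462 and s = 0.009.
u_1 = 0.067900 × 0.462 + 0.009 = 0.040370.
u_2 = 0.040370 × 0.462 + 0.009 = 0.027651.

Unemployment rate after two quarters ≈ 2.77%.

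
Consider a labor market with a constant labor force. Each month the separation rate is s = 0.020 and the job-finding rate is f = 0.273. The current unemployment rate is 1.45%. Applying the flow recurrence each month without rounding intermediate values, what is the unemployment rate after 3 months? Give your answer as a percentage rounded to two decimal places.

With a fixed labor force, u_{t+1} = u_t + s·(1−u_t) − f·u_t = u_t·(1−s−f) + s.
Here 1−s−f = 0.707 and s = 0.020.
u_1 = 0.014500 × 0.707 + 0.020 = 0.030252.
u_2 = 0.030252 × 0.707 + 0.020 = 0.041388.
u_3 = 0.041388 × 0.707 + 0.020 = 0.049261.

Unemployment rate after three months ≈ 4.93%.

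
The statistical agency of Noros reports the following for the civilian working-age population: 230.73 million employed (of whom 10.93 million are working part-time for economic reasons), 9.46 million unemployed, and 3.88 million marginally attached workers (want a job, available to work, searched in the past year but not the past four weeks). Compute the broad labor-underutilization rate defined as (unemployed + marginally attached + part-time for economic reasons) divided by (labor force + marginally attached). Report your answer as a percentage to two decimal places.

Broad underutilization rate ≈ 9.94%.

Labor force = 230.73 + 9.46 = 240.19 million.
Numerator = 9.46 + 3.88 + 10.93 = 24.27 million.
Denominator = 240.19 + 3.88 = 244.07 million.
Broad rate = 24.27 / 244.07 = 9.94%.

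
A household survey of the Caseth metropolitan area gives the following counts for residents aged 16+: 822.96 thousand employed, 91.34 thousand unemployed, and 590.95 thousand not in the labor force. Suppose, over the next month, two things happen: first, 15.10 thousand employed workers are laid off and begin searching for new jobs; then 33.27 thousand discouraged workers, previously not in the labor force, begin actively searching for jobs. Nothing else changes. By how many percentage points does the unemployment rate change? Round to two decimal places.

Initially, labor force = 822.96 + 91.34 = 914.30 thousand, so u = 91.34/914.30 = 9.99%.
After the first change, employed falls and unemployed rises by 15.10; labor force unchanged → E = 807.86, U = 106.44, labor force = 914.30 thousand.
After the second change, unemployed and labor force both rise by 33.27 → E = 807.86, U = 139.71, labor force = 947.57 thousand.
New unemployment rate = 139.71 / 947.57 = 14.74%.
Change = 14.74% − 9.99% = +4.75 percentage points.

The unemployment rate changes by +4.75 percentage points.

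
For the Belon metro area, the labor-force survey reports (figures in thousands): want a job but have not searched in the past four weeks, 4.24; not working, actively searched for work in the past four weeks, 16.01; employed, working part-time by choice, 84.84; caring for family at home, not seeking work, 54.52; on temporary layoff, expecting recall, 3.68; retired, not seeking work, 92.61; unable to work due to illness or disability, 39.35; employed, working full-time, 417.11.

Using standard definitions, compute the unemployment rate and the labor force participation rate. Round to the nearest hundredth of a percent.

Employed = 84.84 + 417.11 = 501.95 thousand.
Unemployed = 16.01 + 3.68 = 19.69 thousand (jobless and actively searching, or on temporary layoff).
Labor force = 501.95 + 19.69 = 521.64 thousand.
Not in labor force = 4.24 + 54.52 + 92.61 + 39.35 = 190.72 thousand (those not working and not actively searching are outside the labor force — including those who want a job but have given up searching).
Civilian working-age population = 521.64 + 190.72 = 712.36 thousand.
Unemployment rate = 19.69 / 521.64 = 3.77%.
Labor force participation rate = 521.64 / 712.36 = 73.23%.

Unemployment rate ≈ 3.77%; labor force participation rate ≈ 73.23%.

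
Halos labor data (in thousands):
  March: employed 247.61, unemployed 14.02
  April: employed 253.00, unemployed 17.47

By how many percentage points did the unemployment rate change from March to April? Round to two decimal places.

March: labor force = 247.61 + 14.02 = 261.63; u = 14.02/261.63 = 5.36%.
April: labor force = 253.00 + 17.47 = 270.47; u = 17.47/270.47 = 6.46%.
Change = 6.46% − 5.36% = +1.10 pp.

The unemployment rate changed by +1.10 percentage points.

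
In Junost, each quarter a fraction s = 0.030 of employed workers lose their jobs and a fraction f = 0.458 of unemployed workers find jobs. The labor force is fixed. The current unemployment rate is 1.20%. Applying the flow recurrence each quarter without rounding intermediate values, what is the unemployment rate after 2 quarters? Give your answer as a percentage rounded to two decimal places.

With a fixed labor force, u_{t+1} = u_t + s·(1−u_t) − f·u_t = u_t·(1−s−f) + s.
Here 1−s−f = 0.512 and s = 0.030.
u_1 = 0.012000 × 0.512 + 0.030 = 0.036144.
u_2 = 0.036144 × 0.512 + 0.030 = 0.048506.

Unemployment rate after two quarters ≈ 4.85%.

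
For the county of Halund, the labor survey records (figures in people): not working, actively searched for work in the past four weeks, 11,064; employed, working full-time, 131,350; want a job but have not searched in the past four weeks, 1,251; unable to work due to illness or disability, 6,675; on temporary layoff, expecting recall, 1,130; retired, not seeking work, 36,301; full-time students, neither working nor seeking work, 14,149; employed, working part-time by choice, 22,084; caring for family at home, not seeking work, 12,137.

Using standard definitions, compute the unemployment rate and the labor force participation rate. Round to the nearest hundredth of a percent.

Unemployment rate ≈ 7.36%; labor force participation rate ≈ 70.14%.

Employed = 131,350 + 22,084 = 153,434.
Unemployed = 11,064 + 1,130 = 12,194 (jobless and actively searching, or on temporary layoff).
Labor force = 153,434 + 12,194 = 165,628.
Not in labor force = 1,251 + 6,675 + 36,301 + 14,149 + 12,137 = 70,513 (those not working and not actively searching are outside the labor force — including those who want a job but have given up searching).
Civilian working-age population = 165,628 + 70,513 = 236,141.
Unemployment rate = 12,194 / 165,628 = 7.36%.
Labor force participation rate = 165,628 / 236,141 = 70.14%.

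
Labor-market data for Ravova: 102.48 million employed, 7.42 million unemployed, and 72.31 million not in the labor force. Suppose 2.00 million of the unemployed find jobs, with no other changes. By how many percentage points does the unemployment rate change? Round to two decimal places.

Initially, labor force = 102.48 + 7.42 = 109.90 million, so u = 7.42/109.90 = 6.75%.
After the change, unemployed falls and employed rises by 2.00; labor force unchanged → E = 104.48, U = 5.42, labor force = 109.90 million.
New unemployment rate = 5.42 / 109.90 = 4.93%.
Change = 4.93% − 6.75% = −1.82 percentage points.

The unemployment rate changes by −1.82 percentage points.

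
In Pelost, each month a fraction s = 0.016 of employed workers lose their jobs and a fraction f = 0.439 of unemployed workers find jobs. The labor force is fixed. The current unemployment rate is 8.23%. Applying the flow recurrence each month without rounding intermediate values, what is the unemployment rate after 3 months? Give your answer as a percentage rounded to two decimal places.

With a fixed labor force, u_{t+1} = u_t + s·(1−u_t) − f·u_t = u_t·(1−s−f) + s.
Here 1−s−f = 0.545 and s = 0.016.
u_1 = 0.082300 × 0.545 + 0.016 = 0.060854.
u_2 = 0.060854 × 0.545 + 0.016 = 0.049165.
u_3 = 0.049165 × 0.545 + 0.016 = 0.042795.

Unemployment rate after three months ≈ 4.28%.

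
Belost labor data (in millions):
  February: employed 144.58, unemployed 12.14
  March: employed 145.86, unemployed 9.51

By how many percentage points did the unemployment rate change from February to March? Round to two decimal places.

February: labor force = 144.58 + 12.14 = 156.72; u = 12.14/156.72 = 7.75%.
March: labor force = 145.86 + 9.51 = 155.37; u = 9.51/155.37 = 6.12%.
Change = 6.12% − 7.75% = −1.63 pp.

The unemployment rate changed by −1.63 percentage points.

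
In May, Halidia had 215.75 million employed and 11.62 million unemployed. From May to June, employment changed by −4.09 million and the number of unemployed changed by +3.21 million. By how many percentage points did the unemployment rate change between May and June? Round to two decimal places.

May: labor force = 215.75 + 11.62 = 227.37; u = 11.62/227.37 = 5.11%.
June: labor force = 211.66 + 14.83 = 226.49; u = 14.83/226.49 = 6.55%.
Change = 6.55% − 5.11% = +1.44 pp.

The unemployment rate changed by +1.44 percentage points.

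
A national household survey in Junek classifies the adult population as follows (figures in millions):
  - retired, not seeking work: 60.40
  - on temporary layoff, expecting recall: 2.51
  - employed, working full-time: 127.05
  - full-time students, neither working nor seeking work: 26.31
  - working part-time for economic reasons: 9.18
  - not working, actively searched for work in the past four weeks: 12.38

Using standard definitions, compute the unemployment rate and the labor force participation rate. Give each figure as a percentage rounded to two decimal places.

Unemployment rate ≈ 9.85%; labor force participation rate ≈ 63.54%.

Employed = 127.05 + 9.18 = 136.23 million (anyone who worked, including part-time for economic reasons, counts as employed).
Unemployed = 2.51 + 12.38 = 14.89 million (jobless and actively searching, or on temporary layoff).
Labor force = 136.23 + 14.89 = 151.12 million.
Not in labor force = 60.40 + 26.31 = 86.71 million (those not working and not actively searching are outside the labor force).
Civilian working-age population = 151.12 + 86.71 = 237.83 million.
Unemployment rate = 14.89 / 151.12 = 9.85%.
Labor force participation rate = 151.12 / 237.83 = 63.54%.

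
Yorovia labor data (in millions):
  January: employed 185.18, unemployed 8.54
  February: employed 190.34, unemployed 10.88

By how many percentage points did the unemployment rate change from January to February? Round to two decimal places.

January: labor force = 185.18 + 8.54 = 193.72; u = 8.54/193.72 = 4.41%.
February: labor force = 190.34 + 10.88 = 201.22; u = 10.88/201.22 = 5.41%.
Change = 5.41% − 4.41% = +1.00 pp.

The unemployment rate changed by +1.00 percentage points.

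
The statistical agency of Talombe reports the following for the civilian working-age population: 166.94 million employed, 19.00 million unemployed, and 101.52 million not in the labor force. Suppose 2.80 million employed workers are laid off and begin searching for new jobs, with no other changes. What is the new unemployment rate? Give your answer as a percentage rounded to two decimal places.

Initially, labor force = 166.94 + 19.00 = 185.94 million, so u = 19.00/185.94 = 10.22%.
After the change, employed falls and unemployed rises by 2.80; labor force unchanged → E = 164.14, U = 21.80, labor force = 185.94 million.
New unemployment rate = 21.80 / 185.94 = 11.72%.

New unemployment rate ≈ 11.72%.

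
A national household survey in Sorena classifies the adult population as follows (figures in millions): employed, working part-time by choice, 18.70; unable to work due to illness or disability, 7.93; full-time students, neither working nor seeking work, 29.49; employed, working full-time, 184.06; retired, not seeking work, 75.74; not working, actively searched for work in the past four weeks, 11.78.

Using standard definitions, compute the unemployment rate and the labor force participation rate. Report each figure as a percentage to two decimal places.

Employed = 18.70 + 184.06 = 202.76 million.
Unemployed = 11.78 million.
Labor force = 202.76 + 11.78 = 214.54 million.
Not in labor force = 7.93 + 29.49 + 75.74 = 113.16 million (those not working and not actively searching are outside the labor force).
Civilian working-age population = 214.54 + 113.16 = 327.70 million.
Unemployment rate = 11.78 / 214.54 = 5.49%.
Labor force participation rate = 214.54 / 327.70 = 65.47%.

Unemployment rate ≈ 5.49%; labor force participation rate ≈ 65.47%.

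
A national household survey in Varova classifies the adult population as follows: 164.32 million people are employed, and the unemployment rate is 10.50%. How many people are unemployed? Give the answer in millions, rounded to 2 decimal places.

About 19.28 million are unemployed.

Let U be the number unemployed. The labor force is E + U, and U/(E+U) = 0.1050.
So U = 0.1050 × 164.32 / (1 − 0.1050) = 17.2536 / 0.8950 ≈ 19.28 million.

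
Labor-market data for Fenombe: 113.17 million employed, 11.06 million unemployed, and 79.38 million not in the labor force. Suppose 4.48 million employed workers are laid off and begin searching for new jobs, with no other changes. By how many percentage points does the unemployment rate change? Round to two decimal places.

The unemployment rate changes by +3.61 percentage points.

Initially, labor force = 113.17 + 11.06 = 124.23 million, so u = 11.06/124.23 = 8.90%.
After the change, employed falls and unemployed rises by 4.48; labor force unchanged → E = 108.69, U = 15.54, labor force = 124.23 million.
New unemployment rate = 15.54 / 124.23 = 12.51%.
Change = 12.51% − 8.90% = +3.61 percentage points.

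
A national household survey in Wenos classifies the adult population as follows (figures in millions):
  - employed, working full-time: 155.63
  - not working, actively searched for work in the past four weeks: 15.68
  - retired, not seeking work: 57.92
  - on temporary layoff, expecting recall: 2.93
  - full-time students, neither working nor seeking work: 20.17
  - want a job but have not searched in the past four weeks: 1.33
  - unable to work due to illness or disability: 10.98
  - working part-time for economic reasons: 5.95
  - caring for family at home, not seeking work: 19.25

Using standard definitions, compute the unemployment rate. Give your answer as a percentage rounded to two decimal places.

Unemployment rate ≈ 10.33%.

Employed = 155.63 + 5.95 = 161.58 million (anyone who worked, including part-time for economic reasons, counts as employed).
Unemployed = 15.68 + 2.93 = 18.61 million (jobless and actively searching, or on temporary layoff).
Labor force = 161.58 + 18.61 = 180.19 million.
Unemployment rate = 18.61 / 180.19 = 10.33%.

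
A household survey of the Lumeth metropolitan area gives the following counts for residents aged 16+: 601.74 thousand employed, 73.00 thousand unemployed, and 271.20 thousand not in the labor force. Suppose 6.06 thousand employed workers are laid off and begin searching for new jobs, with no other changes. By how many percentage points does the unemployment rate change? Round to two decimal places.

Initially, labor force = 601.74 + 73.00 = 674.74 thousand, so u = 73.00/674.74 = 10.82%.
After the change, employed falls and unemployed rises by 6.06; labor force unchanged → E = 595.68, U = 79.06, labor force = 674.74 thousand.
New unemployment rate = 79.06 / 674.74 = 11.72%.
Change = 11.72% − 10.82% = +0.90 percentage points.

The unemployment rate changes by +0.90 percentage points.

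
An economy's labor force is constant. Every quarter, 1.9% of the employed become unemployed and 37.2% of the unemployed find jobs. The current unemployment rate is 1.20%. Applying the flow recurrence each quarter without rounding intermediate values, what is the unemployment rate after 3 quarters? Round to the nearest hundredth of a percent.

With a fixed labor force, u_{t+1} = u_t + s·(1−u_t) − f·u_t = u_t·(1−s−f) + s.
Here 1−s−f = 0.609 and s = 0.019.
u_1 = 0.012000 × 0.609 + 0.019 = 0.026308.
u_2 = 0.026308 × 0.609 + 0.019 = 0.035022.
u_3 = 0.035022 × 0.609 + 0.019 = 0.040328.

Unemployment rate after three quarters ≈ 4.03%.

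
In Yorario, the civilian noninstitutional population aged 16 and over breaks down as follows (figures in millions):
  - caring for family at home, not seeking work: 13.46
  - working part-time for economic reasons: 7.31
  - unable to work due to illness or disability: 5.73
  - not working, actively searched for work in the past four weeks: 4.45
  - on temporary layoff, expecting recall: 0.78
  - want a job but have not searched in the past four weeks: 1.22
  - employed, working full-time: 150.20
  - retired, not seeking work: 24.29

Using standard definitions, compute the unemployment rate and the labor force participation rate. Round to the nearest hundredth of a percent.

Employed = 7.31 + 150.20 = 157.51 million (anyone who worked, including part-time for economic reasons, counts as employed).
Unemployed = 4.45 + 0.78 = 5.23 million (jobless and actively searching, or on temporary layoff).
Labor force = 157.51 + 5.23 = 162.74 million.
Not in labor force = 13.46 + 5.73 + 1.22 + 24.29 = 44.70 million (those not working and not actively searching are outside the labor force — including those who want a job but have given up searching).
Civilian working-age population = 162.74 + 44.70 = 207.44 million.
Unemployment rate = 5.23 / 162.74 = 3.21%.
Labor force participation rate = 162.74 / 207.44 = 78.45%.

Unemployment rate ≈ 3.21%; labor force participation rate ≈ 78.45%.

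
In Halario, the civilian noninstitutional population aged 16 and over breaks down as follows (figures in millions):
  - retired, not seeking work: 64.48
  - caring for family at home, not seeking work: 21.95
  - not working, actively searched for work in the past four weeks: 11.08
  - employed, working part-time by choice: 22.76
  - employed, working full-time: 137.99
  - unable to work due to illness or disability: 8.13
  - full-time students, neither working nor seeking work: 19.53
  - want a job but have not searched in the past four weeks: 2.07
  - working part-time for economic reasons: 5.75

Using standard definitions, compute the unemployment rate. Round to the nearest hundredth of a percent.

Employed = 22.76 + 137.99 + 5.75 = 166.50 million (anyone who worked, including part-time for economic reasons, counts as employed).
Unemployed = 11.08 million.
Labor force = 166.50 + 11.08 = 177.58 million.
Unemployment rate = 11.08 / 177.58 = 6.24%.

Unemployment rate ≈ 6.24%.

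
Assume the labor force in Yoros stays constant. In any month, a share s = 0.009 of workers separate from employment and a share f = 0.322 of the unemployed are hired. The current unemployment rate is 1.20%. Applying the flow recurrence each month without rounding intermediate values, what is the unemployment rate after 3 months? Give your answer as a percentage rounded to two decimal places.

Unemployment rate after three months ≈ 2.26%.

With a fixed labor force, u_{t+1} = u_t + s·(1−u_t) − f·u_t = u_t·(1−s−f) + s.
Here 1−s−f = 0.669 and s = 0.009.
u_1 = 0.012000 × 0.669 + 0.009 = 0.017028.
u_2 = 0.017028 × 0.669 + 0.009 = 0.020392.
u_3 = 0.020392 × 0.669 + 0.009 = 0.022642.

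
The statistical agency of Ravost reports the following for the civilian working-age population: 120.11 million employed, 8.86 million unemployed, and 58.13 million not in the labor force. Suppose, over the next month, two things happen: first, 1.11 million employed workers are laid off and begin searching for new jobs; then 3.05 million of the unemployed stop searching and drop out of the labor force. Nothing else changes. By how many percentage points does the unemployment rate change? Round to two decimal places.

The unemployment rate changes by −1.37 percentage points.

Initially, labor force = 120.11 + 8.86 = 128.97 million, so u = 8.86/128.97 = 6.87%.
After the first change, employed falls and unemployed rises by 1.11; labor force unchanged → E = 119.00, U = 9.97, labor force = 128.97 million.
After the second change, unemployed and labor force both fall by 3.05 → E = 119.00, U = 6.92, labor force = 125.92 million.
New unemployment rate = 6.92 / 125.92 = 5.50%.
Change = 5.50% − 6.87% = −1.37 percentage points.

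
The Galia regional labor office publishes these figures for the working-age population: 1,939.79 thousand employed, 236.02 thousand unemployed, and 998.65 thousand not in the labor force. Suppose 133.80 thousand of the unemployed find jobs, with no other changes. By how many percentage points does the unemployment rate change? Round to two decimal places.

The unemployment rate changes by −6.15 percentage points.

Initially, labor force = 1,939.79 + 236.02 = 2,175.81 thousand, so u = 236.02/2,175.81 = 10.85%.
After the change, unemployed falls and employed rises by 133.80; labor force unchanged → E = 2,073.59, U = 102.22, labor force = 2,175.81 thousand.
New unemployment rate = 102.22 / 2,175.81 = 4.70%.
Change = 4.70% − 10.85% = −6.15 percentage points.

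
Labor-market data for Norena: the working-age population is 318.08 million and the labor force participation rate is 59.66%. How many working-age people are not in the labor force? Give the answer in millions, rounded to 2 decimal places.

About 128.31 million are not in the labor force.

Share not in the labor force = 1 − 0.5966 = 0.4034.
Not in labor force = 0.4034 × 318.08 ≈ 128.31 million.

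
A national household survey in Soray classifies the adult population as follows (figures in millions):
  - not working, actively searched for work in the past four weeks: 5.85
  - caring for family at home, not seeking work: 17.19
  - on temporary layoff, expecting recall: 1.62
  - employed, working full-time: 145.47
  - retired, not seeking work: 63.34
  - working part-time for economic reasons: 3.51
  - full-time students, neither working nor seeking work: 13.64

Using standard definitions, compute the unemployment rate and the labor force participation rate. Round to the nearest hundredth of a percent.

Employed = 145.47 + 3.51 = 148.98 million (anyone who worked, including part-time for economic reasons, counts as employed).
Unemployed = 5.85 + 1.62 = 7.47 million (jobless and actively searching, or on temporary layoff).
Labor force = 148.98 + 7.47 = 156.45 million.
Not in labor force = 17.19 + 63.34 + 13.64 = 94.17 million (those not working and not actively searching are outside the labor force).
Civilian working-age population = 156.45 + 94.17 = 250.62 million.
Unemployment rate = 7.47 / 156.45 = 4.77%.
Labor force participation rate = 156.45 / 250.62 = 62.43%.

Unemployment rate ≈ 4.77%; labor force participation rate ≈ 62.43%.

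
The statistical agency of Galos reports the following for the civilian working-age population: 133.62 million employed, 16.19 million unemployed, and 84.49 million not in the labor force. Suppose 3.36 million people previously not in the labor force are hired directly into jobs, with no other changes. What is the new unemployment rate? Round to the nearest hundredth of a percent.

Initially, labor force = 133.62 + 16.19 = 149.81 million, so u = 16.19/149.81 = 10.81%.
After the change, employed and labor force both rise by 3.36; unemployed unchanged → E = 136.98, U = 16.19, labor force = 153.17 million.
New unemployment rate = 16.19 / 153.17 = 10.57%.

New unemployment rate ≈ 10.57%.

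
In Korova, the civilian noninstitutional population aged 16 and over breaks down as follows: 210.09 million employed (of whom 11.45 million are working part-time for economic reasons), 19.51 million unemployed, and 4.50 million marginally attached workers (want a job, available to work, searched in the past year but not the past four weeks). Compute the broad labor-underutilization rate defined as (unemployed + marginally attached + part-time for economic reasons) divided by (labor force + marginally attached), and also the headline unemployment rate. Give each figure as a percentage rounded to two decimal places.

Labor force = 210.09 + 19.51 = 229.60 million.
Numerator = 19.51 + 4.50 + 11.45 = 35.46 million.
Denominator = 229.60 + 4.50 = 234.10 million.
Broad rate = 35.46 / 234.10 = 15.15%.
Headline unemployment rate = 19.51 / 229.60 = 8.50%.

Broad underutilization rate ≈ 15.15%; headline unemployment rate ≈ 8.50%.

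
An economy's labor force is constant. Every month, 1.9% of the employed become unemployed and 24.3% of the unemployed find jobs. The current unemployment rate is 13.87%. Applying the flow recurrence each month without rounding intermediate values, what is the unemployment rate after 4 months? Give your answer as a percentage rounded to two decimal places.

Unemployment rate after four months ≈ 9.22%.

With a fixed labor force, u_{t+1} = u_t + s·(1−u_t) − f·u_t = u_t·(1−s−f) + s.
Here 1−s−f = 0.738 and s = 0.019.
u_1 = 0.138700 × 0.738 + 0.019 = 0.121361.
u_2 = 0.121361 × 0.738 + 0.019 = 0.108564.
u_3 = 0.108564 × 0.738 + 0.019 = 0.099120.
u_4 = 0.099120 × 0.738 + 0.019 = 0.092151.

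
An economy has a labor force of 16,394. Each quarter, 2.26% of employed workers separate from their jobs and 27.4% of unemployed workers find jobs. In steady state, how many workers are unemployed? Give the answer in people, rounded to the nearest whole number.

Steady-state unemployment rate u* = s/(s+f) = 2.26/(2.26+27.4) = 0.076197.
Unemployed = u* × labor force = 0.076197 × 16,394 ≈ 1,249.

About 1,249 are unemployed in steady state.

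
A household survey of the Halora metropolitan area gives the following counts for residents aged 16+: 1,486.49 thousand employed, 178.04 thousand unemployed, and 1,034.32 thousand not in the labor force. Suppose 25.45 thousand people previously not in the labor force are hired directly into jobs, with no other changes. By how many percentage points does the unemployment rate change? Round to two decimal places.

Initially, labor force = 1,486.49 + 178.04 = 1,664.53 thousand, so u = 178.04/1,664.53 = 10.70%.
After the change, employed and labor force both rise by 25.45; unemployed unchanged → E = 1,511.94, U = 178.04, labor force = 1,689.98 thousand.
New unemployment rate = 178.04 / 1,689.98 = 10.54%.
Change = 10.54% − 10.70% = −0.16 percentage points.

The unemployment rate changes by −0.16 percentage points.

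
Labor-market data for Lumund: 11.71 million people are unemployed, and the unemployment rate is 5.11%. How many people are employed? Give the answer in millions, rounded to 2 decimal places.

Labor force = U / u = 11.71 / 0.0511 ≈ 229.16 million.
Employed = labor force − unemployed = 229.16 − 11.71 = 217.45 million.

About 217.45 million are employed.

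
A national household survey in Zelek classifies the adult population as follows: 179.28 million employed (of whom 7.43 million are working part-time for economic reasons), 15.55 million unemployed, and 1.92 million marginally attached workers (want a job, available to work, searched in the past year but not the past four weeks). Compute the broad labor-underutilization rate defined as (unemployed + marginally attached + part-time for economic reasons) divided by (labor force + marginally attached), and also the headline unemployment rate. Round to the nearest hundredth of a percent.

Labor force = 179.28 + 15.55 = 194.83 million.
Numerator = 15.55 + 1.92 + 7.43 = 24.90 million.
Denominator = 194.83 + 1.92 = 196.75 million.
Broad rate = 24.90 / 196.75 = 12.66%.
Headline unemployment rate = 15.55 / 194.83 = 7.98%.

Broad underutilization rate ≈ 12.66%; headline unemployment rate ≈ 7.98%.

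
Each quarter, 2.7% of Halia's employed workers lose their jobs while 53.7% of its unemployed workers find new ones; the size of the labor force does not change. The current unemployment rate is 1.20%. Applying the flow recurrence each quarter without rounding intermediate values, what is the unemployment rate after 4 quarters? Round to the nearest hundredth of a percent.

With a fixed labor force, u_{t+1} = u_t + s·(1−u_t) − f·u_t = u_t·(1−s−f) + s.
Here 1−s−f = 0.436 and s = 0.027.
u_1 = 0.012000 × 0.436 + 0.027 = 0.032232.
u_2 = 0.032232 × 0.436 + 0.027 = 0.041053.
u_3 = 0.041053 × 0.436 + 0.027 = 0.044899.
u_4 = 0.044899 × 0.436 + 0.027 = 0.046576.

Unemployment rate after four quarters ≈ 4.66%.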